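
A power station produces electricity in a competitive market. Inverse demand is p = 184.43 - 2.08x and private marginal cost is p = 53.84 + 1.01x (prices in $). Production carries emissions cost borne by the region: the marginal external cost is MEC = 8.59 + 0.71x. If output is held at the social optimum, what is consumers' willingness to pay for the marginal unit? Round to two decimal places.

P = $117.65

Social marginal cost = private MC + MEC = 62.43 + 1.72x.
Set SMC = demand: 62.43 + 1.72x = 184.43 - 2.08x → x* = 32.1053.
Consumer price on the demand curve at x*: 184.43 − 2.08×32.1053 = 117.6510.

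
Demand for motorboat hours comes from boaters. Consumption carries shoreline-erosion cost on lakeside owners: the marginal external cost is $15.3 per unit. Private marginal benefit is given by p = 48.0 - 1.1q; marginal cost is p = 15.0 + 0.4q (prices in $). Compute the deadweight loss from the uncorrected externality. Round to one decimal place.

Market equilibrium (private): 15.0 + 0.4q = 48.0 - 1.1q → q_m = 22.0000.
Social marginal benefit = demand − MEC = 32.7 - 1.1q.
Set SMB = MC: 32.7 - 1.1q = 15.0 + 0.4q → q* = 11.8000.
The welfare-loss triangle has base |q_m − q*| and height MEC(q_m) (the vertical gap between SMB and MC is zero at q* and MEC at q_m).
DWL = ½ × 10.2000 × 15.3000 = 78.0300.

DWL = $78.0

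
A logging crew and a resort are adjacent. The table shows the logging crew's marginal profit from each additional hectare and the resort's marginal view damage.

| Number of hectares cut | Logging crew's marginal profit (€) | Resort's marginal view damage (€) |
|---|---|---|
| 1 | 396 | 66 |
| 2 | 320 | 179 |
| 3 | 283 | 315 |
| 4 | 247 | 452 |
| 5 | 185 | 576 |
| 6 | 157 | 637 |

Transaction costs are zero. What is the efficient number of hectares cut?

2

Bargaining reaches the level where marginal profit last exceeds marginal view damage.
That holds through level 2 (320 ≥ 179) but not at 3 (283 < 315).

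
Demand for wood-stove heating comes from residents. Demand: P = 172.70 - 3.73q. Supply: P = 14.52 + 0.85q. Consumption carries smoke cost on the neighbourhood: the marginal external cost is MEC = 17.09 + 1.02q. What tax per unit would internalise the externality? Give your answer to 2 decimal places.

tax = 42.79 per unit

Social marginal benefit = demand − MEC = 155.61 - 4.75q.
Set SMB = MC: 155.61 - 4.75q = 14.52 + 0.85q → q* = 25.1946.
The Pigouvian tax equals MEC at q*: 17.09 + 1.02×25.1946 = 42.7885.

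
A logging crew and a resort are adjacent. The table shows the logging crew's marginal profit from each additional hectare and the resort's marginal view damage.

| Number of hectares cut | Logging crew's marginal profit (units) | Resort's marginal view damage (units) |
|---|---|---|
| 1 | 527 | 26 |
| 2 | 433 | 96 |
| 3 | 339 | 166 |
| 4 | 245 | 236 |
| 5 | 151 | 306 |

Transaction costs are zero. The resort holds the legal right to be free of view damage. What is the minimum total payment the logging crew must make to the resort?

524

Efficient level: marginal profit ≥ marginal view damage through level 4, so k* = 4.
With the resort holding the right, the logging crew must at least compensate total damage at k*: 26 + 96 + 166 + 236 = 524.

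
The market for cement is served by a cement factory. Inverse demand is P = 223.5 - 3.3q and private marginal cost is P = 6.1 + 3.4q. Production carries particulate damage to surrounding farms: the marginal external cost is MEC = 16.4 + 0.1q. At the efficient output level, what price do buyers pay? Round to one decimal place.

Social marginal cost = private MC + MEC = 22.5 + 3.5q.
Set SMC = demand: 22.5 + 3.5q = 223.5 - 3.3q → q* = 29.5588.
Consumer price on the demand curve at q*: 223.5 − 3.3×29.5588 = 125.9560.

P = 126.0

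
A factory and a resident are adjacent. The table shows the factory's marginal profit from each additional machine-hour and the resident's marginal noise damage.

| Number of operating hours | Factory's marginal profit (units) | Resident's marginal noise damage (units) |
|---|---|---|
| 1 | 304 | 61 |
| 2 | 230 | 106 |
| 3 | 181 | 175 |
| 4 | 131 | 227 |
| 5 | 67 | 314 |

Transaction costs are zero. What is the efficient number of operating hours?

Bargaining reaches the level where marginal profit last exceeds marginal noise damage.
That holds through level 3 (181 ≥ 175) but not at 4 (131 < 227).

3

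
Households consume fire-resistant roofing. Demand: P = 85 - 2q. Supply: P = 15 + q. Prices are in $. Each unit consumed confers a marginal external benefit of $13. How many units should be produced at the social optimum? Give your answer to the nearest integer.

Social marginal benefit = demand + MEB = 98 - 2q.
Set SMB = MC: 98 - 2q = 15 + q → q* = 27.6667.

q* = 28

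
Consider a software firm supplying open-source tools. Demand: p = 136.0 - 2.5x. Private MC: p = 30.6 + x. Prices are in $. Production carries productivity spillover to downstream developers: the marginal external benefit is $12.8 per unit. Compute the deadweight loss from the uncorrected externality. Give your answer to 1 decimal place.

DWL = $23.4

Market equilibrium (private): 30.6 + x = 136.0 - 2.5x → x_m = 30.1143.
Social marginal cost = private MC − MEB = 17.8 + x.
Set SMC = demand: 17.8 + x = 136.0 - 2.5x → x* = 33.7714.
The welfare-loss triangle has base |x_m − x*| and height MEB(x_m) (the vertical gap between SMC and demand is zero at x* and MEB at x_m).
DWL = ½ × 3.6571 × 12.8000 = 23.4054.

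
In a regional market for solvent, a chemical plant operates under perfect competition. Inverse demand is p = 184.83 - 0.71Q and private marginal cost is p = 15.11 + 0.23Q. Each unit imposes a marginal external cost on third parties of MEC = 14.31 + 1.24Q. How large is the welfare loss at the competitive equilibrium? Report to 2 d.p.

DWL = 13013.15

Market equilibrium (private): 15.11 + 0.23Q = 184.83 - 0.71Q → Q_m = 180.5532.
Social marginal cost = private MC + MEC = 29.42 + 1.47Q.
Set SMC = demand: 29.42 + 1.47Q = 184.83 - 0.71Q → Q* = 71.2890.
Height of the DWL triangle at Q_m is SMC(Q_m) − demand(Q_m) = MEC(Q_m) = 238.1960.
DWL = ½ × 109.2642 × 238.1960 = 13013.1477.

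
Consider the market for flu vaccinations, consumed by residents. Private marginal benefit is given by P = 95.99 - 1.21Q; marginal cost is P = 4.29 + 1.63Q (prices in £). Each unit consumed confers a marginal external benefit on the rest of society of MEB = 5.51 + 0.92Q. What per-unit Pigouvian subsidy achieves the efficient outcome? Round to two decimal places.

Social marginal benefit = demand + MEB = 101.50 - 0.29Q.
Set SMB = MC: 101.50 - 0.29Q = 4.29 + 1.63Q → Q* = 50.6302.
The Pigouvian subsidy equals MEB at Q*: 5.51 + 0.92×50.6302 = 52.0898.

subsidy = £52.09 per unit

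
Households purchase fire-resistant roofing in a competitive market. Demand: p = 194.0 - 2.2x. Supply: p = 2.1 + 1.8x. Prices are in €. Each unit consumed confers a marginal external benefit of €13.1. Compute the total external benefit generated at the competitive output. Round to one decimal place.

Market equilibrium (private): 2.1 + 1.8x = 194.0 - 2.2x → x_m = 47.9750.
Total external benefit = MEB × x_m = 13.1 × 47.9750 = 628.4725.

€628.5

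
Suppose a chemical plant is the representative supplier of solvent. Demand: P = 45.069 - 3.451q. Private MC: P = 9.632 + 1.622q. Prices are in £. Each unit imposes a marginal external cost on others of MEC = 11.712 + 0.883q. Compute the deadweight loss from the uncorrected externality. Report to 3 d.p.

Market equilibrium (private): 9.632 + 1.622q = 45.069 - 3.451q → q_m = 6.9854.
Social marginal cost = private MC + MEC = 21.344 + 2.505q.
Set SMC = demand: 21.344 + 2.505q = 45.069 - 3.451q → q* = 3.9834.
Between q* and q_m the wedge SMC − demand runs linearly from 0 to MEC(q_m), so the loss is a triangle.
DWL = ½ × 3.0020 × 17.8801 = 26.8380.

DWL = £26.838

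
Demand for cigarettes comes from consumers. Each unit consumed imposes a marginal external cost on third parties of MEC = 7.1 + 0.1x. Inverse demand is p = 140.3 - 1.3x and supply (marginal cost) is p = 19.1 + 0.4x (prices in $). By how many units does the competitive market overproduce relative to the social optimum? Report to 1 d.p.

7.9 units

Market equilibrium (private): 19.1 + 0.4x = 140.3 - 1.3x → x_m = 71.2941.
Social marginal benefit = demand − MEC = 133.2 - 1.4x.
Set SMB = MC: 133.2 - 1.4x = 19.1 + 0.4x → x* = 63.3889.
Gap = |71.2941 − 63.3889| = 7.9052.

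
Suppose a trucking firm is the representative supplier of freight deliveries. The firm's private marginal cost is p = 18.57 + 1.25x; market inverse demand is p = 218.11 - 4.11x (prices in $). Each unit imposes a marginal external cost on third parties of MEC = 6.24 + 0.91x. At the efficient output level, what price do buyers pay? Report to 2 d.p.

P = $91.40

Social marginal cost = private MC + MEC = 24.81 + 2.16x.
Set SMC = demand: 24.81 + 2.16x = 218.11 - 4.11x → x* = 30.8293.
Consumer price on the demand curve at x*: 218.11 − 4.11×30.8293 = 91.4016.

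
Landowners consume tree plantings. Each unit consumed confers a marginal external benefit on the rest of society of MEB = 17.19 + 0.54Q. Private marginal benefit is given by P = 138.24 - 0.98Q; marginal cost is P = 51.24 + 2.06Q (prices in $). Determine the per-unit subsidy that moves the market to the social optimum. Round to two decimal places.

Social marginal benefit = demand + MEB = 155.43 - 0.44Q.
Set SMB = MC: 155.43 - 0.44Q = 51.24 + 2.06Q → Q* = 41.6760.
The Pigouvian subsidy equals MEB at Q*: 17.19 + 0.54×41.6760 = 39.6950.

subsidy = $39.70 per unit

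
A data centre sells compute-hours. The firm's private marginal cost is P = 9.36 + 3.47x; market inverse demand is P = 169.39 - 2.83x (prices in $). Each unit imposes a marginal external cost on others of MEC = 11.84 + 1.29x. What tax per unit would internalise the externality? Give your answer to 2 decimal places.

Social marginal cost = private MC + MEC = 21.20 + 4.76x.
Set SMC = demand: 21.20 + 4.76x = 169.39 - 2.83x → x* = 19.5244.
The Pigouvian tax equals MEC at x*: 11.84 + 1.29×19.5244 = 37.0265.

tax = $37.03 per unit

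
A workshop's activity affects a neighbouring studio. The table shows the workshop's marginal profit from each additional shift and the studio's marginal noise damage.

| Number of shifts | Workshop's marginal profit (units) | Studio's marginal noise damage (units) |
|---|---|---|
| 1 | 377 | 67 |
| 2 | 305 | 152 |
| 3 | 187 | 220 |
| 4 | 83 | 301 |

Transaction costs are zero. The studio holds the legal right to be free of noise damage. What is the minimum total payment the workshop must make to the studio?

219

Efficient level: marginal profit ≥ marginal noise damage through level 2, so k* = 2.
With the studio holding the right, the workshop must at least compensate total damage at k*: 67 + 152 = 219.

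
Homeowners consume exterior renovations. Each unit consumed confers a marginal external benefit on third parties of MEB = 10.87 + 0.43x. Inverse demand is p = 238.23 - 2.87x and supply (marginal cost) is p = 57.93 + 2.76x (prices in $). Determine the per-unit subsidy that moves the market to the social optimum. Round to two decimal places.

subsidy = $26.68 per unit

Social marginal benefit = demand + MEB = 249.10 - 2.44x.
Set SMB = MC: 249.10 - 2.44x = 57.93 + 2.76x → x* = 36.7635.
The Pigouvian subsidy equals MEB at x*: 10.87 + 0.43×36.7635 = 26.6783.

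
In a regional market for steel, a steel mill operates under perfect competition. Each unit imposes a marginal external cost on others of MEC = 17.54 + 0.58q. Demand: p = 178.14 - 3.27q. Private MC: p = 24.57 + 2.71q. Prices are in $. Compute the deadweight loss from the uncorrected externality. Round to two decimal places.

DWL = $80.18

Market equilibrium (private): 24.57 + 2.71q = 178.14 - 3.27q → q_m = 25.6806.
Social marginal cost = private MC + MEC = 42.11 + 3.29q.
Set SMC = demand: 42.11 + 3.29q = 178.14 - 3.27q → q* = 20.7363.
Height of the DWL triangle at q_m is SMC(q_m) − demand(q_m) = MEC(q_m) = 32.4347.
DWL = ½ × 4.9443 × 32.4347 = 80.1834.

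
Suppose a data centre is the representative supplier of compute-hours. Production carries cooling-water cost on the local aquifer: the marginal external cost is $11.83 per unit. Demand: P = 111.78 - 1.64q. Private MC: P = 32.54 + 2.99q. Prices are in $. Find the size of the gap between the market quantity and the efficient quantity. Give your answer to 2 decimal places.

2.56 units

Market equilibrium (private): 32.54 + 2.99q = 111.78 - 1.64q → q_m = 17.1145.
Social marginal cost = private MC + MEC = 44.37 + 2.99q.
Set SMC = demand: 44.37 + 2.99q = 111.78 - 1.64q → q* = 14.5594.
Gap = |17.1145 − 14.5594| = 2.5551.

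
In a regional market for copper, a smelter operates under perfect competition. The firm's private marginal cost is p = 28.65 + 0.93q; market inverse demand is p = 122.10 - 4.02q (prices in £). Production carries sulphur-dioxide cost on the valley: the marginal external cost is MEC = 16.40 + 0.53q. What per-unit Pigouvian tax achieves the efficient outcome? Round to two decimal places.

tax = £23.85 per unit

Social marginal cost = private MC + MEC = 45.05 + 1.46q.
Set SMC = demand: 45.05 + 1.46q = 122.10 - 4.02q → q* = 14.0602.
The Pigouvian tax equals MEC at q*: 16.40 + 0.53×14.0602 = 23.8519.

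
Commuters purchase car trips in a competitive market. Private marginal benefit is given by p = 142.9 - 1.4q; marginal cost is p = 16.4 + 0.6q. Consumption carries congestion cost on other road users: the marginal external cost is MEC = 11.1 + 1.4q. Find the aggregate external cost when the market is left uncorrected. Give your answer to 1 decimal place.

Market equilibrium (private): 16.4 + 0.6q = 142.9 - 1.4q → q_m = 63.2500.
Total external cost = ∫₀^{q_m} (11.1 + 1.4q) dq = 11.1×63.2500 + ½×1.4×63.2500² = 3502.4688.

3502.5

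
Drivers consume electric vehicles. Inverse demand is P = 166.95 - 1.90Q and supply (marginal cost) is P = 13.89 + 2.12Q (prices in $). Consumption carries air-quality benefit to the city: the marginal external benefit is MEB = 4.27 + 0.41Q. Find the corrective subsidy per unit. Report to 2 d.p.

subsidy = $22.14 per unit

Social marginal benefit = demand + MEB = 171.22 - 1.49Q.
Set SMB = MC: 171.22 - 1.49Q = 13.89 + 2.12Q → Q* = 43.5817.
The Pigouvian subsidy equals MEB at Q*: 4.27 + 0.41×43.5817 = 22.1385.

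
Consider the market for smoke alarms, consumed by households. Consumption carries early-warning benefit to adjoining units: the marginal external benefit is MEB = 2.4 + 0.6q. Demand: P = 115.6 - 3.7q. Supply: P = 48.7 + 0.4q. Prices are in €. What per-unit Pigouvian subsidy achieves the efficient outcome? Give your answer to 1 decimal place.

subsidy = €14.3 per unit

Social marginal benefit = demand + MEB = 118.0 - 3.1q.
Set SMB = MC: 118.0 - 3.1q = 48.7 + 0.4q → q* = 19.8000.
The Pigouvian subsidy equals MEB at q*: 2.4 + 0.6×19.8000 = 14.2800.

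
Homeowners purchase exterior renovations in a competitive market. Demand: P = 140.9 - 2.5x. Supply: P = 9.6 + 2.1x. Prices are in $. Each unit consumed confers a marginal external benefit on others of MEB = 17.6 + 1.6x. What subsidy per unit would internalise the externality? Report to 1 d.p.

subsidy = $97.0 per unit

Social marginal benefit = demand + MEB = 158.5 - 0.9x.
Set SMB = MC: 158.5 - 0.9x = 9.6 + 2.1x → x* = 49.6333.
The Pigouvian subsidy equals MEB at x*: 17.6 + 1.6×49.6333 = 97.0133.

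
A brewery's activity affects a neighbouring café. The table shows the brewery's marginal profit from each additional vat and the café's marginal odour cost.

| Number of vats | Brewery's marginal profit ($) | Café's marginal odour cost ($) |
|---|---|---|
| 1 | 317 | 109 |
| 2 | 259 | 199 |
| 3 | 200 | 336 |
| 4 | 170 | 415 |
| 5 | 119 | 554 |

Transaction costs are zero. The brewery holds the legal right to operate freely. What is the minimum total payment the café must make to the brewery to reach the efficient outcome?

Left alone the brewery would choose level 5 (marginal profit stays positive).
Efficient level: k* = 2 (marginal profit ≥ marginal odour cost through 2).
The café must at least cover the brewery's forgone profit from cutting 5→2: 200 + 170 + 119 = 489.

$489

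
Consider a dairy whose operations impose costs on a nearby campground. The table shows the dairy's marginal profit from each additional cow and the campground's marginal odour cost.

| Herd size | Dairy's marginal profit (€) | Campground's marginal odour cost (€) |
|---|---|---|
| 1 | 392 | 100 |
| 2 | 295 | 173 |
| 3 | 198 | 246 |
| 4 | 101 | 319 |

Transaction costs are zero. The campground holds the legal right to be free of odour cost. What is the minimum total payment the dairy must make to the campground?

Efficient level: marginal profit ≥ marginal odour cost through level 2, so k* = 2.
With the campground holding the right, the dairy must at least compensate total damage at k*: 100 + 173 = 273.

€273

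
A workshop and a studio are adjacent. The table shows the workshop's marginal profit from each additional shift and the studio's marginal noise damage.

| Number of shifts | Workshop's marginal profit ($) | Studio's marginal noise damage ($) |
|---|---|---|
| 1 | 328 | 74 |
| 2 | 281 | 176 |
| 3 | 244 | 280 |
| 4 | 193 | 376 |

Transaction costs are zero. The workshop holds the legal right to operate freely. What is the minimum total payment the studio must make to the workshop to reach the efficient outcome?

Left alone the workshop would choose level 4 (marginal profit stays positive).
Efficient level: k* = 2 (marginal profit ≥ marginal noise damage through 2).
The studio must at least cover the workshop's forgone profit from cutting 4→2: 244 + 193 = 437.

$437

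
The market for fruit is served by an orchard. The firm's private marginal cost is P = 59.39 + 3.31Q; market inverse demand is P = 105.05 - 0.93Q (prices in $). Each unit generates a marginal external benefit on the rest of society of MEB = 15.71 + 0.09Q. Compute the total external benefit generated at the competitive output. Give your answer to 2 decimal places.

Market equilibrium (private): 59.39 + 3.31Q = 105.05 - 0.93Q → Q_m = 10.7689.
Total external benefit = ∫₀^{Q_m} (15.71 + 0.09Q) dQ = 15.71×10.7689 + ½×0.09×10.7689² = 174.3980.

$174.40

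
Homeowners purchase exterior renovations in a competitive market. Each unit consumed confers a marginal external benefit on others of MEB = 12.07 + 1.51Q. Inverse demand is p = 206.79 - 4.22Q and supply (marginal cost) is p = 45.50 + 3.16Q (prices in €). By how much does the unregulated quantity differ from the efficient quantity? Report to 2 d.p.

Market equilibrium (private): 45.50 + 3.16Q = 206.79 - 4.22Q → Q_m = 21.8550.
Social marginal benefit = demand + MEB = 218.86 - 2.71Q.
Set SMB = MC: 218.86 - 2.71Q = 45.50 + 3.16Q → Q* = 29.5332.
Gap = |21.8550 − 29.5332| = 7.6782.

7.68 units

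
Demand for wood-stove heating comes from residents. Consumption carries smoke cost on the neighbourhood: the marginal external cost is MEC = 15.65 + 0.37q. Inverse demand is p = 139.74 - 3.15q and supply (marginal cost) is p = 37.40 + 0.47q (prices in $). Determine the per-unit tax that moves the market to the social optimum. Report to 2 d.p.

Social marginal benefit = demand − MEC = 124.09 - 3.52q.
Set SMB = MC: 124.09 - 3.52q = 37.40 + 0.47q → q* = 21.7268.
The Pigouvian tax equals MEC at q*: 15.65 + 0.37×21.7268 = 23.6889.

tax = $23.69 per unit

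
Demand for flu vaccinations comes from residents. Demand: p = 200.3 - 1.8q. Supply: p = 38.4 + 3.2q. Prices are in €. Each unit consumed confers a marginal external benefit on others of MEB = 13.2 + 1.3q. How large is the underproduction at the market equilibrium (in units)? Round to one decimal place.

Market equilibrium (private): 38.4 + 3.2q = 200.3 - 1.8q → q_m = 32.3800.
Social marginal benefit = demand + MEB = 213.5 - 0.5q.
Set SMB = MC: 213.5 - 0.5q = 38.4 + 3.2q → q* = 47.3243.
Gap = |32.3800 − 47.3243| = 14.9443.

14.9 units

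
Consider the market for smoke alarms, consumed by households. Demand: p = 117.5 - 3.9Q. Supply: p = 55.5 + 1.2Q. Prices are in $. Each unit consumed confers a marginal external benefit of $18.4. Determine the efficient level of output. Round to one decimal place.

Social marginal benefit = demand + MEB = 135.9 - 3.9Q.
Set SMB = MC: 135.9 - 3.9Q = 55.5 + 1.2Q → Q* = 15.7647.

Q* = 15.8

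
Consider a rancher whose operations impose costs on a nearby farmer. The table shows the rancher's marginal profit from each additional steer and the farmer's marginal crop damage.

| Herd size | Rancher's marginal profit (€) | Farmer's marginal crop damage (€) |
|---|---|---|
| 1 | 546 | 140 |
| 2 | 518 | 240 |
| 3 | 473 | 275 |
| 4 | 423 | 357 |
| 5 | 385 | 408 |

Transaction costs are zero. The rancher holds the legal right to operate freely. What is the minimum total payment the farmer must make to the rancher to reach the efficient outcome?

€385

Left alone the rancher would choose level 5 (marginal profit stays positive).
Efficient level: k* = 4 (marginal profit ≥ marginal crop damage through 4).
The farmer must at least cover the rancher's forgone profit from cutting 5→4: 385 = 385.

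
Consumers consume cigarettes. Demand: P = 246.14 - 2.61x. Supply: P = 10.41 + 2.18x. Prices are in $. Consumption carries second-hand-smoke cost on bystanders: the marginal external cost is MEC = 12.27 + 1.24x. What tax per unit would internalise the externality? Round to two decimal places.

tax = $58.22 per unit

Social marginal benefit = demand − MEC = 233.87 - 3.85x.
Set SMB = MC: 233.87 - 3.85x = 10.41 + 2.18x → x* = 37.0580.
The Pigouvian tax equals MEC at x*: 12.27 + 1.24×37.0580 = 58.2219.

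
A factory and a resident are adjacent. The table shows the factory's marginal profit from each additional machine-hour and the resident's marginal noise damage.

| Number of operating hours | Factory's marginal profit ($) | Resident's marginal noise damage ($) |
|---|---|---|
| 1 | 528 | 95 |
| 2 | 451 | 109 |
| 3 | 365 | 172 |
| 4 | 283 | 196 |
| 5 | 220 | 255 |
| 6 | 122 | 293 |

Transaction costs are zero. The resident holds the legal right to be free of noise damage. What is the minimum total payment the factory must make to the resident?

Efficient level: marginal profit ≥ marginal noise damage through level 4, so k* = 4.
With the resident holding the right, the factory must at least compensate total damage at k*: 95 + 109 + 172 + 196 = 572.

$572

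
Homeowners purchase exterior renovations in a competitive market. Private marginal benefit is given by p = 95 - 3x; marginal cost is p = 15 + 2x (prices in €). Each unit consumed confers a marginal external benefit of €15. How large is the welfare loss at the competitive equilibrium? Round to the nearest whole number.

Market equilibrium (private): 15 + 2x = 95 - 3x → x_m = 16.0000.
Social marginal benefit = demand + MEB = 110 - 3x.
Set SMB = MC: 110 - 3x = 15 + 2x → x* = 19.0000.
Height of the DWL triangle at x_m is SMB(x_m) − MC(x_m) = MEB(x_m) = 15.0000.
DWL = ½ × 3.0000 × 15.0000 = 22.5000.

DWL = €23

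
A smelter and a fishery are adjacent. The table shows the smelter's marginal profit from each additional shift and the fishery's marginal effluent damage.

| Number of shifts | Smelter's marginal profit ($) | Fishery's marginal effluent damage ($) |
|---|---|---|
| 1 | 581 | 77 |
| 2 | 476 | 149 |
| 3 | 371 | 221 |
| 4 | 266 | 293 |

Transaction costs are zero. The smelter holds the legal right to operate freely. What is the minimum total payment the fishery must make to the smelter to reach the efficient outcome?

Left alone the smelter would choose level 4 (marginal profit stays positive).
Efficient level: k* = 3 (marginal profit ≥ marginal effluent damage through 3).
The fishery must at least cover the smelter's forgone profit from cutting 4→3: 266 = 266.

$266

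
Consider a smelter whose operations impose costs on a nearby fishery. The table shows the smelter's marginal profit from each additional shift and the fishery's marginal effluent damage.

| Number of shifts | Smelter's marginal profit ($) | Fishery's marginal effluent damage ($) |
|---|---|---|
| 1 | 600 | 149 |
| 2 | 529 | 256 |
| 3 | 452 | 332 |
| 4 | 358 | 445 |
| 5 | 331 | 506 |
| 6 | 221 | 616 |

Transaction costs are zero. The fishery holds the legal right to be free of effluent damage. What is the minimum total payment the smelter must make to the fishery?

Efficient level: marginal profit ≥ marginal effluent damage through level 3, so k* = 3.
With the fishery holding the right, the smelter must at least compensate total damage at k*: 149 + 256 + 332 = 737.

$737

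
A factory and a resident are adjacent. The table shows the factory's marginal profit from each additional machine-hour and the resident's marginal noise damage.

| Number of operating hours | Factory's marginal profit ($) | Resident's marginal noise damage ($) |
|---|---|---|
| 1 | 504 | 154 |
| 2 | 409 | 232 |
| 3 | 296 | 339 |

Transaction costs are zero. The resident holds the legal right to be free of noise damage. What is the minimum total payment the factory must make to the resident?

$386

Efficient level: marginal profit ≥ marginal noise damage through level 2, so k* = 2.
With the resident holding the right, the factory must at least compensate total damage at k*: 154 + 232 = 386.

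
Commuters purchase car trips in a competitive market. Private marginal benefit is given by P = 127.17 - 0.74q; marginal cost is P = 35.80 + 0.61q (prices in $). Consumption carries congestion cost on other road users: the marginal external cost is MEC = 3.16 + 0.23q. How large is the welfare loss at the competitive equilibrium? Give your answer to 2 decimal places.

DWL = $110.98

Market equilibrium (private): 35.80 + 0.61q = 127.17 - 0.74q → q_m = 67.6815.
Social marginal benefit = demand − MEC = 124.01 - 0.97q.
Set SMB = MC: 124.01 - 0.97q = 35.80 + 0.61q → q* = 55.8291.
The welfare-loss triangle has base |q_m − q*| and height MEC(q_m) (the vertical gap between SMB and MC is zero at q* and MEC at q_m).
DWL = ½ × 11.8524 × 18.7267 = 110.9782.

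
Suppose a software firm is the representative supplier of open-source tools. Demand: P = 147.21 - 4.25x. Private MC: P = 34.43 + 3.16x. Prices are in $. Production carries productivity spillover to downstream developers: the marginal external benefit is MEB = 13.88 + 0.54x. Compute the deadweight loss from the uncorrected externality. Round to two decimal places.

DWL = $35.54

Market equilibrium (private): 34.43 + 3.16x = 147.21 - 4.25x → x_m = 15.2200.
Social marginal cost = private MC − MEB = 20.55 + 2.62x.
Set SMC = demand: 20.55 + 2.62x = 147.21 - 4.25x → x* = 18.4367.
Height of the DWL triangle at x_m is demand(x_m) − SMC(x_m) = MEB(x_m) = 22.0988.
DWL = ½ × 3.2167 × 22.0988 = 35.5426.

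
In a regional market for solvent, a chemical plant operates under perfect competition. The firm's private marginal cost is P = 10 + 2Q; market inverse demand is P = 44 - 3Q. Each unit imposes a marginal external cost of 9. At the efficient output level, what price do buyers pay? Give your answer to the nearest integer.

Social marginal cost = private MC + MEC = 19 + 2Q.
Set SMC = demand: 19 + 2Q = 44 - 3Q → Q* = 5.0000.
Consumer price on the demand curve at Q*: 44 − 3×5.0000 = 29.0000.

P = 29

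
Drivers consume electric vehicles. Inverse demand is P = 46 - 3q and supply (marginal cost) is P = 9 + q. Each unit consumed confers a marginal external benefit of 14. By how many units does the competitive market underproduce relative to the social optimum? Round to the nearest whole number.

4 units

Market equilibrium (private): 9 + q = 46 - 3q → q_m = 9.2500.
Social marginal benefit = demand + MEB = 60 - 3q.
Set SMB = MC: 60 - 3q = 9 + q → q* = 12.7500.
Gap = |9.2500 − 12.7500| = 3.5000.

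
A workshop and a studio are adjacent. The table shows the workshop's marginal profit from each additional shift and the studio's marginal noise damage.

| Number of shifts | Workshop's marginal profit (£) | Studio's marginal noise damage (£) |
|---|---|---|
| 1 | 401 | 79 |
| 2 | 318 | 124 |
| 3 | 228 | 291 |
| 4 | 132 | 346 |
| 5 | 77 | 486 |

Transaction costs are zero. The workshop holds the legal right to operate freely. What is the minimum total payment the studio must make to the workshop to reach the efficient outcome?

Left alone the workshop would choose level 5 (marginal profit stays positive).
Efficient level: k* = 2 (marginal profit ≥ marginal noise damage through 2).
The studio must at least cover the workshop's forgone profit from cutting 5→2: 228 + 132 + 77 = 437.

£437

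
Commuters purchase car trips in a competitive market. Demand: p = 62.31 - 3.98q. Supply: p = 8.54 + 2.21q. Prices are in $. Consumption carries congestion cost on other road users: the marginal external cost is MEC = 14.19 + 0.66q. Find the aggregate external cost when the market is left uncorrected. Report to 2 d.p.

$148.16

Market equilibrium (private): 8.54 + 2.21q = 62.31 - 3.98q → q_m = 8.6866.
Total external cost = ∫₀^{q_m} (14.19 + 0.66q) dq = 14.19×8.6866 + ½×0.66×8.6866² = 148.1637.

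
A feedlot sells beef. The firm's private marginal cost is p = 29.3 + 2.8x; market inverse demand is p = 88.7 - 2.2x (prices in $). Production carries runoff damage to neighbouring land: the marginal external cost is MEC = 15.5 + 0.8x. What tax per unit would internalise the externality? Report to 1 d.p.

tax = $21.6 per unit

Social marginal cost = private MC + MEC = 44.8 + 3.6x.
Set SMC = demand: 44.8 + 3.6x = 88.7 - 2.2x → x* = 7.5690.
The Pigouvian tax equals MEC at x*: 15.5 + 0.8×7.5690 = 21.5552.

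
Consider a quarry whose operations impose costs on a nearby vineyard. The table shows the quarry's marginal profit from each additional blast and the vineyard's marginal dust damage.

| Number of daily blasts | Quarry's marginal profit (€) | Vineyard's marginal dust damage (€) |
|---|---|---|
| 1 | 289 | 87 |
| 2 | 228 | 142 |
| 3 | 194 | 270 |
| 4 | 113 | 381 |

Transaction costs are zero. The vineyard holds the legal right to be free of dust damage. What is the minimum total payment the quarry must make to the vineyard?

Efficient level: marginal profit ≥ marginal dust damage through level 2, so k* = 2.
With the vineyard holding the right, the quarry must at least compensate total damage at k*: 87 + 142 = 229.

€229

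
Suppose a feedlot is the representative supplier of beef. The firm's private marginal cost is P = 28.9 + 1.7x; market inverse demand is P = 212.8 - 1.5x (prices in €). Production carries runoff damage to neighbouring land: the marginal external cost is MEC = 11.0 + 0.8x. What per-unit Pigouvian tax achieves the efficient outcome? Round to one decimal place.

tax = €45.6 per unit

Social marginal cost = private MC + MEC = 39.9 + 2.5x.
Set SMC = demand: 39.9 + 2.5x = 212.8 - 1.5x → x* = 43.2250.
The Pigouvian tax equals MEC at x*: 11.0 + 0.8×43.2250 = 45.5800.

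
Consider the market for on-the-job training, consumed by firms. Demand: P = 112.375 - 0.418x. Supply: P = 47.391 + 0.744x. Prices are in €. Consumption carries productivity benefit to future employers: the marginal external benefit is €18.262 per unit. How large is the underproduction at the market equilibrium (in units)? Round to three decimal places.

15.716 units

Market equilibrium (private): 47.391 + 0.744x = 112.375 - 0.418x → x_m = 55.9243.
Social marginal benefit = demand + MEB = 130.637 - 0.418x.
Set SMB = MC: 130.637 - 0.418x = 47.391 + 0.744x → x* = 71.6403.
Gap = |55.9243 − 71.6403| = 15.7160.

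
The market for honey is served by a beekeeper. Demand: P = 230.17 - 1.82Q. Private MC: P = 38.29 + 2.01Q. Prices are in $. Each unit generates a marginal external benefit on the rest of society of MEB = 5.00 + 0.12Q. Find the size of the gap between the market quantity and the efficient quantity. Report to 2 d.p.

Market equilibrium (private): 38.29 + 2.01Q = 230.17 - 1.82Q → Q_m = 50.0992.
Social marginal cost = private MC − MEB = 33.29 + 1.89Q.
Set SMC = demand: 33.29 + 1.89Q = 230.17 - 1.82Q → Q* = 53.0674.
Gap = |50.0992 − 53.0674| = 2.9682.

2.97 units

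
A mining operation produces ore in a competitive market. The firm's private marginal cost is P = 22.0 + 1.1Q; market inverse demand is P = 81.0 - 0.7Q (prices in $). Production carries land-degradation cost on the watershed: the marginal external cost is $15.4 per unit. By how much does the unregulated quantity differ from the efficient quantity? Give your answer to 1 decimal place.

8.6 units

Market equilibrium (private): 22.0 + 1.1Q = 81.0 - 0.7Q → Q_m = 32.7778.
Social marginal cost = private MC + MEC = 37.4 + 1.1Q.
Set SMC = demand: 37.4 + 1.1Q = 81.0 - 0.7Q → Q* = 24.2222.
Gap = |32.7778 − 24.2222| = 8.5556.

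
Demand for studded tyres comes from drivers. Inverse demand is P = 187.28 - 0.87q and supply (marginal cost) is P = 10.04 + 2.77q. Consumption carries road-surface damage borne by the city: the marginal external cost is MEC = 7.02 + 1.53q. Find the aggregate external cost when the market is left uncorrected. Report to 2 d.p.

2155.59

Market equilibrium (private): 10.04 + 2.77q = 187.28 - 0.87q → q_m = 48.6923.
Total external cost = ∫₀^{q_m} (7.02 + 1.53q) dq = 7.02×48.6923 + ½×1.53×48.6923² = 2155.5891.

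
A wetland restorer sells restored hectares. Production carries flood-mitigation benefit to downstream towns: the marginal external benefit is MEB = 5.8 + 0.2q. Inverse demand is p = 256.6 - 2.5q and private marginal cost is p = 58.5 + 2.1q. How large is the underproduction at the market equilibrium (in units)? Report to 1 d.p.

3.3 units

Market equilibrium (private): 58.5 + 2.1q = 256.6 - 2.5q → q_m = 43.0652.
Social marginal cost = private MC − MEB = 52.7 + 1.9q.
Set SMC = demand: 52.7 + 1.9q = 256.6 - 2.5q → q* = 46.3409.
Gap = |43.0652 − 46.3409| = 3.2757.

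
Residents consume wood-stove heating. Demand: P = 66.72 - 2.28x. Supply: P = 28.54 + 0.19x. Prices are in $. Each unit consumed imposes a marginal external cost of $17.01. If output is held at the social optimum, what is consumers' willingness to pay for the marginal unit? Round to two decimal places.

Social marginal benefit = demand − MEC = 49.71 - 2.28x.
Set SMB = MC: 49.71 - 2.28x = 28.54 + 0.19x → x* = 8.5709.
Consumer price on the demand curve at x*: 66.72 − 2.28×8.5709 = 47.1783.

P = $47.18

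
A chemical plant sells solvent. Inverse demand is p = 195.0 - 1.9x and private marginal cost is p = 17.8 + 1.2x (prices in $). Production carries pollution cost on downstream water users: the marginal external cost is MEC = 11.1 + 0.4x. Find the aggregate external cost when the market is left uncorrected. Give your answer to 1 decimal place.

Market equilibrium (private): 17.8 + 1.2x = 195.0 - 1.9x → x_m = 57.1613.
Total external cost = ∫₀^{x_m} (11.1 + 0.4x) dx = 11.1×57.1613 + ½×0.4×57.1613² = 1287.9733.

$1288.0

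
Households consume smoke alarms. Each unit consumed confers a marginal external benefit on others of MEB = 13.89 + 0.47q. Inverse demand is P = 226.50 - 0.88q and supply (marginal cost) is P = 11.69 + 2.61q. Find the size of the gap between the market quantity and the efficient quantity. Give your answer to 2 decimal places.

Market equilibrium (private): 11.69 + 2.61q = 226.50 - 0.88q → q_m = 61.5501.
Social marginal benefit = demand + MEB = 240.39 - 0.41q.
Set SMB = MC: 240.39 - 0.41q = 11.69 + 2.61q → q* = 75.7285.
Gap = |61.5501 − 75.7285| = 14.1784.

14.18 units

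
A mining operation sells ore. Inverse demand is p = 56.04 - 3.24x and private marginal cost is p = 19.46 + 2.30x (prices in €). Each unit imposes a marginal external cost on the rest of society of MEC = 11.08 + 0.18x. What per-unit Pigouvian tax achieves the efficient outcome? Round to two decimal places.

tax = €11.88 per unit

Social marginal cost = private MC + MEC = 30.54 + 2.48x.
Set SMC = demand: 30.54 + 2.48x = 56.04 - 3.24x → x* = 4.4580.
The Pigouvian tax equals MEC at x*: 11.08 + 0.18×4.4580 = 11.8824.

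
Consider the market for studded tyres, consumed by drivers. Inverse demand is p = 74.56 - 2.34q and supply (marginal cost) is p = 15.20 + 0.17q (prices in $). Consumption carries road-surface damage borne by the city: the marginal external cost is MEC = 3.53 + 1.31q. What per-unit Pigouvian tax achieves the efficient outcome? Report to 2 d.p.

tax = $22.68 per unit

Social marginal benefit = demand − MEC = 71.03 - 3.65q.
Set SMB = MC: 71.03 - 3.65q = 15.20 + 0.17q → q* = 14.6152.
The Pigouvian tax equals MEC at q*: 3.53 + 1.31×14.6152 = 22.6759.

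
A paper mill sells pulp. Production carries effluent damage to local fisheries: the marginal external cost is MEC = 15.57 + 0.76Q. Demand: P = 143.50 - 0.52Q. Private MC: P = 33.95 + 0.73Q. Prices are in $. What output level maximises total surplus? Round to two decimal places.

Q* = 46.76

Social marginal cost = private MC + MEC = 49.52 + 1.49Q.
Set SMC = demand: 49.52 + 1.49Q = 143.50 - 0.52Q → Q* = 46.7562.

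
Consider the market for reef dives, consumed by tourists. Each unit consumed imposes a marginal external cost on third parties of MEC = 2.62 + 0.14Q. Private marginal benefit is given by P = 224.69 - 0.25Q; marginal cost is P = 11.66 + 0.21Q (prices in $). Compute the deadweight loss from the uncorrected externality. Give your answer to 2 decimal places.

Market equilibrium (private): 11.66 + 0.21Q = 224.69 - 0.25Q → Q_m = 463.1087.
Social marginal benefit = demand − MEC = 222.07 - 0.39Q.
Set SMB = MC: 222.07 - 0.39Q = 11.66 + 0.21Q → Q* = 350.6833.
Between Q* and Q_m the wedge MC − SMB runs linearly from 0 to MEC(Q_m), so the loss is a triangle.
DWL = ½ × 112.4254 × 67.4552 = 3791.8389.

DWL = $3791.84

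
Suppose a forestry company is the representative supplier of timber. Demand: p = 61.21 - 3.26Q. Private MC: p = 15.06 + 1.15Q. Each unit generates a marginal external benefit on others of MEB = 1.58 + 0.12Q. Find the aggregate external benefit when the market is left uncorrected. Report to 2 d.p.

23.11

Market equilibrium (private): 15.06 + 1.15Q = 61.21 - 3.26Q → Q_m = 10.4649.
Total external benefit = ∫₀^{Q_m} (1.58 + 0.12Q) dQ = 1.58×10.4649 + ½×0.12×10.4649² = 23.1054.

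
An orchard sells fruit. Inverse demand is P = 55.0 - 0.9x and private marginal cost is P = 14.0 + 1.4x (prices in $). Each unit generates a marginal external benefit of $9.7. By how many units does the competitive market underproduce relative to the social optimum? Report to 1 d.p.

4.2 units

Market equilibrium (private): 14.0 + 1.4x = 55.0 - 0.9x → x_m = 17.8261.
Social marginal cost = private MC − MEB = 4.3 + 1.4x.
Set SMC = demand: 4.3 + 1.4x = 55.0 - 0.9x → x* = 22.0435.
Gap = |17.8261 − 22.0435| = 4.2174.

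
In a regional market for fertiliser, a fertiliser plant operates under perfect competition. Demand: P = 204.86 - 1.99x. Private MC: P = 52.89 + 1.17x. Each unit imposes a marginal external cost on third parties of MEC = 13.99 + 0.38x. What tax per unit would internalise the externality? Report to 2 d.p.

tax = 28.80 per unit

Social marginal cost = private MC + MEC = 66.88 + 1.55x.
Set SMC = demand: 66.88 + 1.55x = 204.86 - 1.99x → x* = 38.9774.
The Pigouvian tax equals MEC at x*: 13.99 + 0.38×38.9774 = 28.8014.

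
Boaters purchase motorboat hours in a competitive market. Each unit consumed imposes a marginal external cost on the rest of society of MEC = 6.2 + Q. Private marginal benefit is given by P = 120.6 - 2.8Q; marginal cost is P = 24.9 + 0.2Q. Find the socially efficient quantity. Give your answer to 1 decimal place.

Q* = 22.4

Social marginal benefit = demand − MEC = 114.4 - 3.8Q.
Set SMB = MC: 114.4 - 3.8Q = 24.9 + 0.2Q → Q* = 22.3750.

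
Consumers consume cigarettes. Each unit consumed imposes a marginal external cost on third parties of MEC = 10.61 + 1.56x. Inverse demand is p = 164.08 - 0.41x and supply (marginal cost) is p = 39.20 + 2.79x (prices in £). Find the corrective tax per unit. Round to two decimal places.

tax = £48.06 per unit

Social marginal benefit = demand − MEC = 153.47 - 1.97x.
Set SMB = MC: 153.47 - 1.97x = 39.20 + 2.79x → x* = 24.0063.
The Pigouvian tax equals MEC at x*: 10.61 + 1.56×24.0063 = 48.0598.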